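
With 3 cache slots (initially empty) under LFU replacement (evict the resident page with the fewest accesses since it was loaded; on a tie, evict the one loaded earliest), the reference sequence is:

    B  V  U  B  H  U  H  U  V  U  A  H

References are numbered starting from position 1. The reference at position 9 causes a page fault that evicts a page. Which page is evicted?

pos 1: B: miss, frames {B}
pos 2: V: miss, frames {B,V}
pos 3: U: miss, frames {B,V,U}
pos 4: B: hit
pos 5: H: miss, evict V, frames {B,U,H}
pos 6: U: hit
pos 7: H: hit
pos 8: U: hit
pos 9: V: miss, evict B, frames {U,H,V}
At position 9, page B is evicted.

B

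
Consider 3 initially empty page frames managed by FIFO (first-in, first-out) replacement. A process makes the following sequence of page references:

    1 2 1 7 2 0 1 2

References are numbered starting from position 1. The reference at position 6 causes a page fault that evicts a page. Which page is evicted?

1

pos 1: 1: fault, frames (1)
pos 2: 2: fault, frames (1 2)
pos 3: 1: hit
pos 4: 7: fault, frames (1 2 7)
pos 5: 2: hit
pos 6: 0: fault, evict 1, frames (2 7 0)
At position 6, page 1 is evicted.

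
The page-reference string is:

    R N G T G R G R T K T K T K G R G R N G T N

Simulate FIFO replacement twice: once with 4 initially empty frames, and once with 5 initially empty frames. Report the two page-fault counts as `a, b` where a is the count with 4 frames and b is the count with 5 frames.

4 frames: F F F F . . . . . F . . . . . F . . F F F . → 9 faults.
5 frames: F F F F . . . . . F . . . . . . . . . . . . → 5 faults.
5 < 9: adding a frame reduced faults, as is typical.

9, 5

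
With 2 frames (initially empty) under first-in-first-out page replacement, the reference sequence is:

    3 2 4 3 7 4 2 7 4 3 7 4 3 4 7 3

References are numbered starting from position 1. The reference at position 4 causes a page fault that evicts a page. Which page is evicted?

pos 1: 3 → fault, frames [3]
pos 2: 2 → fault, frames [3, 2]
pos 3: 4 → fault, evict 3, frames [2, 4]
pos 4: 3 → fault, evict 2, frames [4, 3]
At position 4, page 2 is evicted.

2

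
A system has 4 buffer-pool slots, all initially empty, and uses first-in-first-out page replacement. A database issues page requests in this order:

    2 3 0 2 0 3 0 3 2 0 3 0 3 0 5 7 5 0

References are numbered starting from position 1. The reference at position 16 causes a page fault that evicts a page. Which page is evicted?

pos 1: 2 -> miss, frames [2]
pos 2: 3 -> miss, frames [2, 3]
pos 3: 0 -> miss, frames [2, 3, 0]
pos 4: 2 -> hit
pos 5: 0 -> hit
pos 6: 3 -> hit
pos 7: 0 -> hit
pos 8: 3 -> hit
pos 9: 2 -> hit
pos 10: 0 -> hit
pos 11: 3 -> hit
pos 12: 0 -> hit
pos 13: 3 -> hit
pos 14: 0 -> hit
pos 15: 5 -> miss, frames [2, 3, 0, 5]
pos 16: 7 -> miss, evict 2, frames [3, 0, 5, 7]
At position 16, page 2 is evicted.

2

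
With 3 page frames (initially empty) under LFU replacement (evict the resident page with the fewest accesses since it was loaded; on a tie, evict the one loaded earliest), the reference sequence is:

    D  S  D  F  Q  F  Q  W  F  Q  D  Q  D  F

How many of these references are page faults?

D -> miss, frames [D]
S -> miss, frames [D, S]
D -> hit
F -> miss, frames [D, S, F]
Q -> miss, evict S, frames [D, F, Q]
F -> hit
Q -> hit
W -> miss, evict D, frames [F, Q, W]
F -> hit
Q -> hit
D -> miss, evict W, frames [F, Q, D]
Q -> hit
D -> hit
F -> hit
Page faults: 6.

6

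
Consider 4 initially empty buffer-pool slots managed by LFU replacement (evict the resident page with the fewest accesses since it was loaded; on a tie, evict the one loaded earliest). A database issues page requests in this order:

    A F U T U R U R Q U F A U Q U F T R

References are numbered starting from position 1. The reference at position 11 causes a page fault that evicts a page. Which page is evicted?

pos 1: A: fault, frames (A)
pos 2: F: fault, frames (A F)
pos 3: U: fault, frames (A F U)
pos 4: T: fault, frames (A F U T)
pos 5: U: hit
pos 6: R: fault, evict A, frames (F U T R)
pos 7: U: hit
pos 8: R: hit
pos 9: Q: fault, evict F, frames (U T R Q)
pos 10: U: hit
pos 11: F: fault, evict T, frames (U R Q F)
At position 11, page T is evicted.

T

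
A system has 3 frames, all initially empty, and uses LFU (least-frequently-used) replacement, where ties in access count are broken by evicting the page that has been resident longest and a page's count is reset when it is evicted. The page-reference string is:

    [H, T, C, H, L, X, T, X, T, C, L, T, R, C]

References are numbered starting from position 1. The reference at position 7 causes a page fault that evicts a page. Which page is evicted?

pos 1: H: fault, frames [H]
pos 2: T: fault, frames [H, T]
pos 3: C: fault, frames [H, T, C]
pos 4: H: hit
pos 5: L: fault, evict T, frames [H, C, L]
pos 6: X: fault, evict C, frames [H, L, X]
pos 7: T: fault, evict L, frames [H, X, T]
At position 7, page L is evicted.

L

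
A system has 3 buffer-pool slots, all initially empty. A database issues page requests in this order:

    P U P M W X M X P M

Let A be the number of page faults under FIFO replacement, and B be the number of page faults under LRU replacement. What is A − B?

1

Under FIFO: F F . F F F . . F F → 7 faults.
Under LRU: F F . F F F . . F . → 6 faults.
A − B = 7 − 6 = 1.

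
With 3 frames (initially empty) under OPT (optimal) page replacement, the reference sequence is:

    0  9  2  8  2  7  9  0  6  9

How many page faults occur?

7

0: fault, frames {0}
9: fault, frames {0,9}
2: fault, frames {0,9,2}
8: fault, evict 0, frames {9,2,8}
2: hit
7: fault, evict 8, frames {9,2,7}
9: hit
0: fault, evict 7, frames {9,2,0}
6: fault, evict 0, frames {9,2,6}
9: hit
Page faults: 7.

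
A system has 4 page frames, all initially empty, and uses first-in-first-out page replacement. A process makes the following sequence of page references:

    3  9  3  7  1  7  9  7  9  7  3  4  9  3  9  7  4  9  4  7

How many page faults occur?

8

3 → fault, frames (3)
9 → fault, frames (3 9)
3 → hit
7 → fault, frames (3 9 7)
1 → fault, frames (3 9 7 1)
7 → hit
9 → hit
7 → hit
9 → hit
7 → hit
3 → hit
4 → fault, evict 3, frames (9 7 1 4)
9 → hit
3 → fault, evict 9, frames (7 1 4 3)
9 → fault, evict 7, frames (1 4 3 9)
7 → fault, evict 1, frames (4 3 9 7)
4 → hit
9 → hit
4 → hit
7 → hit
Page faults: 8.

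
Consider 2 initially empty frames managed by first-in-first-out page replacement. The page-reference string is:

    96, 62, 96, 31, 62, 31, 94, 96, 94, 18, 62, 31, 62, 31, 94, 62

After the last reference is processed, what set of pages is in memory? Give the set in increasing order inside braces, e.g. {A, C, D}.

96 → fault, frames {96}
62 → fault, frames {96,62}
96 → hit
31 → fault, evict 96, frames {62,31}
62 → hit
31 → hit
94 → fault, evict 62, frames {31,94}
96 → fault, evict 31, frames {94,96}
94 → hit
18 → fault, evict 94, frames {96,18}
62 → fault, evict 96, frames {18,62}
31 → fault, evict 18, frames {62,31}
62 → hit
31 → hit
94 → fault, evict 62, frames {31,94}
62 → fault, evict 31, frames {94,62}

{62, 94}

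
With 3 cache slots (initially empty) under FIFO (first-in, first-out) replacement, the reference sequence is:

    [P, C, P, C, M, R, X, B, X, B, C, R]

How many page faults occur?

P -> fault, frames {P}
C -> fault, frames {P,C}
P -> hit
C -> hit
M -> fault, frames {P,C,M}
R -> fault, evict P, frames {C,M,R}
X -> fault, evict C, frames {M,R,X}
B -> fault, evict M, frames {R,X,B}
X -> hit
B -> hit
C -> fault, evict R, frames {X,B,C}
R -> fault, evict X, frames {B,C,R}
Page faults: 8.

8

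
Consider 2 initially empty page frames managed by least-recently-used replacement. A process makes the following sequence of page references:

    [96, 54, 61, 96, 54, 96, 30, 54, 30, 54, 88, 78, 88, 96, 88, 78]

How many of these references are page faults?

96 → fault, frames [96]
54 → fault, frames [96, 54]
61 → fault, evict 96, frames [54, 61]
96 → fault, evict 54, frames [61, 96]
54 → fault, evict 61, frames [96, 54]
96 → hit
30 → fault, evict 54, frames [96, 30]
54 → fault, evict 96, frames [30, 54]
30 → hit
54 → hit
88 → fault, evict 30, frames [54, 88]
78 → fault, evict 54, frames [88, 78]
88 → hit
96 → fault, evict 78, frames [88, 96]
88 → hit
78 → fault, evict 96, frames [88, 78]
Page faults: 11.

11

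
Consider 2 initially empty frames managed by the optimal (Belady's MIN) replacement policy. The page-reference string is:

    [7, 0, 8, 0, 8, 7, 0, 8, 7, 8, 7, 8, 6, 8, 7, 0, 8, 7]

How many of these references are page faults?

9

7 -> fault, frames [7]
0 -> fault, frames [7, 0]
8 -> fault, evict 7, frames [0, 8]
0 -> hit
8 -> hit
7 -> fault, evict 8, frames [0, 7]
0 -> hit
8 -> fault, evict 0, frames [7, 8]
7 -> hit
8 -> hit
7 -> hit
8 -> hit
6 -> fault, evict 7, frames [8, 6]
8 -> hit
7 -> fault, evict 6, frames [8, 7]
0 -> fault, evict 7, frames [8, 0]
8 -> hit
7 -> fault, evict 0, frames [8, 7]
Page faults: 9.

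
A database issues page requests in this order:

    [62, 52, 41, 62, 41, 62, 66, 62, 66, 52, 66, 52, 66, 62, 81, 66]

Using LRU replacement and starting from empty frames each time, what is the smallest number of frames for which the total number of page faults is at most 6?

f=1: 16 faults
f=2: 9 faults
f=3: 6 faults
f=4: 5 faults
f=5: 5 faults
Smallest f with faults ≤ 6 is 3.

3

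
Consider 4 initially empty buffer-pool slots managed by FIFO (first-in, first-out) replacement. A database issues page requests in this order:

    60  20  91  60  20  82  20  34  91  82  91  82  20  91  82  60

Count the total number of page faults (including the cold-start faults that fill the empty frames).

60 → fault, frames (60)
20 → fault, frames (60 20)
91 → fault, frames (60 20 91)
60 → hit
20 → hit
82 → fault, frames (60 20 91 82)
20 → hit
34 → fault, evict 60, frames (20 91 82 34)
91 → hit
82 → hit
91 → hit
82 → hit
20 → hit
91 → hit
82 → hit
60 → fault, evict 20, frames (91 82 34 60)
Page faults: 6.

6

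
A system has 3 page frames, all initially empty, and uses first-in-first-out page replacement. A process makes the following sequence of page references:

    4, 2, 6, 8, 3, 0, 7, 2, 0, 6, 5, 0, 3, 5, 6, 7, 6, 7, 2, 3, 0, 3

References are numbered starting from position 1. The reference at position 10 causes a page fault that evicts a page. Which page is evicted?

0

pos 1: 4: miss, frames (4)
pos 2: 2: miss, frames (4 2)
pos 3: 6: miss, frames (4 2 6)
pos 4: 8: miss, evict 4, frames (2 6 8)
pos 5: 3: miss, evict 2, frames (6 8 3)
pos 6: 0: miss, evict 6, frames (8 3 0)
pos 7: 7: miss, evict 8, frames (3 0 7)
pos 8: 2: miss, evict 3, frames (0 7 2)
pos 9: 0: hit
pos 10: 6: miss, evict 0, frames (7 2 6)
At position 10, page 0 is evicted.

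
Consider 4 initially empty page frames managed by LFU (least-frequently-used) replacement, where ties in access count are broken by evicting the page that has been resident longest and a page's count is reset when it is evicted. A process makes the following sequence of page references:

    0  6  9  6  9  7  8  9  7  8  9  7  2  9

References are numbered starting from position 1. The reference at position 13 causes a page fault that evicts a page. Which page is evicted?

pos 1: 0: miss, frames {0}
pos 2: 6: miss, frames {0,6}
pos 3: 9: miss, frames {0,6,9}
pos 4: 6: hit
pos 5: 9: hit
pos 6: 7: miss, frames {0,6,9,7}
pos 7: 8: miss, evict 0, frames {6,9,7,8}
pos 8: 9: hit
pos 9: 7: hit
pos 10: 8: hit
pos 11: 9: hit
pos 12: 7: hit
pos 13: 2: miss, evict 6, frames {9,7,8,2}
At position 13, page 6 is evicted.

6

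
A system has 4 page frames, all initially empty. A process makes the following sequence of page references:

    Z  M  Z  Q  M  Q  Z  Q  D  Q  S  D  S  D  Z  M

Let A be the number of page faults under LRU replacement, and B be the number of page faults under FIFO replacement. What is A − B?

-1

Under LRU: F F . F . . . . F . F . . . . F → 6 faults.
Under FIFO: F F . F . . . . F . F . . . F F → 7 faults.
A − B = 6 − 7 = -1.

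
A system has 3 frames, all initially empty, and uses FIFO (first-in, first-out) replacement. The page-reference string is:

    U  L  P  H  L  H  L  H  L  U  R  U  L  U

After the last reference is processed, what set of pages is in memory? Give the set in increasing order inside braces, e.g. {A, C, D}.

{L, R, U}

U: fault, frames (U)
L: fault, frames (U L)
P: fault, frames (U L P)
H: fault, evict U, frames (L P H)
L: hit
H: hit
L: hit
H: hit
L: hit
U: fault, evict L, frames (P H U)
R: fault, evict P, frames (H U R)
U: hit
L: fault, evict H, frames (U R L)
U: hit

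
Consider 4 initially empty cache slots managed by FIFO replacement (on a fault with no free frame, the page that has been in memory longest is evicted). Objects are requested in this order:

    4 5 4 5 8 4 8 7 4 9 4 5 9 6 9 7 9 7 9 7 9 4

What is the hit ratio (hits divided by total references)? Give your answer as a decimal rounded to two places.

4: miss, frames (4)
5: miss, frames (4 5)
4: hit
5: hit
8: miss, frames (4 5 8)
4: hit
8: hit
7: miss, frames (4 5 8 7)
4: hit
9: miss, evict 4, frames (5 8 7 9)
4: miss, evict 5, frames (8 7 9 4)
5: miss, evict 8, frames (7 9 4 5)
9: hit
6: miss, evict 7, frames (9 4 5 6)
9: hit
7: miss, evict 9, frames (4 5 6 7)
9: miss, evict 4, frames (5 6 7 9)
7: hit
9: hit
7: hit
9: hit
4: miss, evict 5, frames (6 7 9 4)
Hits: 11 of 22 references → 11/22 = 0.5000.

0.50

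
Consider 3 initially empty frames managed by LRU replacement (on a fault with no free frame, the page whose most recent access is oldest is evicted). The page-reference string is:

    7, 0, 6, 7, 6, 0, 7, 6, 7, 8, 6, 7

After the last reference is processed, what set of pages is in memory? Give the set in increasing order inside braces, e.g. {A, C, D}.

{6, 7, 8}

7: miss, frames [7]
0: miss, frames [7, 0]
6: miss, frames [7, 0, 6]
7: hit
6: hit
0: hit
7: hit
6: hit
7: hit
8: miss, evict 0, frames [6, 7, 8]
6: hit
7: hit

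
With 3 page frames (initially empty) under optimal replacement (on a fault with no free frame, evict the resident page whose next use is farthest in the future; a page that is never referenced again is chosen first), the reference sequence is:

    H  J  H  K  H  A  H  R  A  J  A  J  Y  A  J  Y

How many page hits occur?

10

H -> miss, frames [H]
J -> miss, frames [H, J]
H -> hit
K -> miss, frames [H, J, K]
H -> hit
A -> miss, evict K, frames [H, J, A]
H -> hit
R -> miss, evict H, frames [J, A, R]
A -> hit
J -> hit
A -> hit
J -> hit
Y -> miss, evict R, frames [J, A, Y]
A -> hit
J -> hit
Y -> hit
Hits: 10.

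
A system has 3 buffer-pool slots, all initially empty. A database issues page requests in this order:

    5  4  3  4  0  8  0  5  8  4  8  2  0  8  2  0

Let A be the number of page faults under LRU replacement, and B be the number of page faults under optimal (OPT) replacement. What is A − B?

Under LRU: F F F . F F . F . F . F F . . . → 9 faults.
Under OPT: F F F . F F . . . F . F . . . . → 7 faults.
A − B = 9 − 7 = 2.

2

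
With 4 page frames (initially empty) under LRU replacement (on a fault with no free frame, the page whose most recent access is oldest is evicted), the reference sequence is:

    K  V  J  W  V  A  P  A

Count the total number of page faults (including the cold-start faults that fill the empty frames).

6

K → miss, frames {K}
V → miss, frames {K,V}
J → miss, frames {K,V,J}
W → miss, frames {K,V,J,W}
V → hit
A → miss, evict K, frames {J,W,V,A}
P → miss, evict J, frames {W,V,A,P}
A → hit
Page faults: 6.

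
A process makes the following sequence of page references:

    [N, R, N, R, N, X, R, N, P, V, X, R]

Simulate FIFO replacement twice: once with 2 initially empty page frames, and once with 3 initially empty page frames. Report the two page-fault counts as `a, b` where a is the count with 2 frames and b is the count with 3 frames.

2 frames: F F . . . F . F F F F F → 8 faults.
3 frames: F F . . . F . . F F . F → 6 faults.
6 < 8: adding a frame reduced faults, as is typical.

8, 6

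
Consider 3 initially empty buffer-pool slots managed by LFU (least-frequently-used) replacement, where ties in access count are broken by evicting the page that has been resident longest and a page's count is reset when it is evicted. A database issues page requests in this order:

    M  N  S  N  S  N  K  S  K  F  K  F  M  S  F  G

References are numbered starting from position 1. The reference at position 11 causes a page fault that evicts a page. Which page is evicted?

F

pos 1: M → miss, frames [M]
pos 2: N → miss, frames [M, N]
pos 3: S → miss, frames [M, N, S]
pos 4: N → hit
pos 5: S → hit
pos 6: N → hit
pos 7: K → miss, evict M, frames [N, S, K]
pos 8: S → hit
pos 9: K → hit
pos 10: F → miss, evict K, frames [N, S, F]
pos 11: K → miss, evict F, frames [N, S, K]
At position 11, page F is evicted.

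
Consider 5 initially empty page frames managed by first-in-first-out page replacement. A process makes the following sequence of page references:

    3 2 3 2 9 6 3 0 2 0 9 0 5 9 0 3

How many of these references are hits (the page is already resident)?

3: fault, frames (3)
2: fault, frames (3 2)
3: hit
2: hit
9: fault, frames (3 2 9)
6: fault, frames (3 2 9 6)
3: hit
0: fault, frames (3 2 9 6 0)
2: hit
0: hit
9: hit
0: hit
5: fault, evict 3, frames (2 9 6 0 5)
9: hit
0: hit
3: fault, evict 2, frames (9 6 0 5 3)
Hits: 9.

9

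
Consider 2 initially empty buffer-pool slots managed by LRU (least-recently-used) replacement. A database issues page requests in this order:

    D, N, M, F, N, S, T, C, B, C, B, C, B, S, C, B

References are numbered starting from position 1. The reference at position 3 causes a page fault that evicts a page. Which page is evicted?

D

pos 1: D: miss, frames {D}
pos 2: N: miss, frames {D,N}
pos 3: M: miss, evict D, frames {N,M}
At position 3, page D is evicted.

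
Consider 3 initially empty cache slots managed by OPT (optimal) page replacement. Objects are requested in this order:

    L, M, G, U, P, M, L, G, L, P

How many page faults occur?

L -> miss, frames {L}
M -> miss, frames {L,M}
G -> miss, frames {L,M,G}
U -> miss, evict G, frames {L,M,U}
P -> miss, evict U, frames {L,M,P}
M -> hit
L -> hit
G -> miss, evict M, frames {L,P,G}
L -> hit
P -> hit
Page faults: 6.

6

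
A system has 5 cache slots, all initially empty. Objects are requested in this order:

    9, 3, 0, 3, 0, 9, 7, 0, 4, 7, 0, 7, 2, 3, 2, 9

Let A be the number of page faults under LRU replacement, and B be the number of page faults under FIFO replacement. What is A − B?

1

Under LRU: F F F . . . F . F . . . F F . F → 8 faults.
Under FIFO: F F F . . . F . F . . . F . . F → 7 faults.
A − B = 8 − 7 = 1.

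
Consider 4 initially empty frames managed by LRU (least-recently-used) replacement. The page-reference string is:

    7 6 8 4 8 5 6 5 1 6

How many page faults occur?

6

7 → fault, frames [7]
6 → fault, frames [7, 6]
8 → fault, frames [7, 6, 8]
4 → fault, frames [7, 6, 8, 4]
8 → hit
5 → fault, evict 7, frames [6, 4, 8, 5]
6 → hit
5 → hit
1 → fault, evict 4, frames [8, 6, 5, 1]
6 → hit
Page faults: 6.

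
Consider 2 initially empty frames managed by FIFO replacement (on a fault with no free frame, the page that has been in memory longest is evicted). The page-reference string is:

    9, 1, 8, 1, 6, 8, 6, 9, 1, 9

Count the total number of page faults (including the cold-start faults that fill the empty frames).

6

9: fault, frames (9)
1: fault, frames (9 1)
8: fault, evict 9, frames (1 8)
1: hit
6: fault, evict 1, frames (8 6)
8: hit
6: hit
9: fault, evict 8, frames (6 9)
1: fault, evict 6, frames (9 1)
9: hit
Page faults: 6.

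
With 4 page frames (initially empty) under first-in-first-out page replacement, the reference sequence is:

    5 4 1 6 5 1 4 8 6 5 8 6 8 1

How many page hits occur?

5 -> fault, frames {5}
4 -> fault, frames {5,4}
1 -> fault, frames {5,4,1}
6 -> fault, frames {5,4,1,6}
5 -> hit
1 -> hit
4 -> hit
8 -> fault, evict 5, frames {4,1,6,8}
6 -> hit
5 -> fault, evict 4, frames {1,6,8,5}
8 -> hit
6 -> hit
8 -> hit
1 -> hit
Hits: 8.

8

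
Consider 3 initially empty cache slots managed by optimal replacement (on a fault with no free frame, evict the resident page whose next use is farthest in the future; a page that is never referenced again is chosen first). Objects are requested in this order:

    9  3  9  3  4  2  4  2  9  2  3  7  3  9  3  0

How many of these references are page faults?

7

9: miss, frames (9)
3: miss, frames (9 3)
9: hit
3: hit
4: miss, frames (9 3 4)
2: miss, evict 3, frames (9 4 2)
4: hit
2: hit
9: hit
2: hit
3: miss, evict 2, frames (9 4 3)
7: miss, evict 4, frames (9 3 7)
3: hit
9: hit
3: hit
0: miss, evict 7, frames (9 3 0)
Page faults: 7.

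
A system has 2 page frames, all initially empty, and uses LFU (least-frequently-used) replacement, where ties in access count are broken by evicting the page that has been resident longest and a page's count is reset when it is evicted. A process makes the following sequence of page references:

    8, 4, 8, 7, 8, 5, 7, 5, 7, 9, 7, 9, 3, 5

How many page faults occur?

12

8 → fault, frames [8]
4 → fault, frames [8, 4]
8 → hit
7 → fault, evict 4, frames [8, 7]
8 → hit
5 → fault, evict 7, frames [8, 5]
7 → fault, evict 5, frames [8, 7]
5 → fault, evict 7, frames [8, 5]
7 → fault, evict 5, frames [8, 7]
9 → fault, evict 7, frames [8, 9]
7 → fault, evict 9, frames [8, 7]
9 → fault, evict 7, frames [8, 9]
3 → fault, evict 9, frames [8, 3]
5 → fault, evict 3, frames [8, 5]
Page faults: 12.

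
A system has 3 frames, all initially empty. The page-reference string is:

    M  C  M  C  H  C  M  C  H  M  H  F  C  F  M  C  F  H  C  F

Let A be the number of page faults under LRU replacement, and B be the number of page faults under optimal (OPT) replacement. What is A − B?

Under LRU: F F . . F . . . . . . F F . F . . F . . → 7 faults.
Under OPT: F F . . F . . . . . . F . . . . . F . . → 5 faults.
A − B = 7 − 5 = 2.

2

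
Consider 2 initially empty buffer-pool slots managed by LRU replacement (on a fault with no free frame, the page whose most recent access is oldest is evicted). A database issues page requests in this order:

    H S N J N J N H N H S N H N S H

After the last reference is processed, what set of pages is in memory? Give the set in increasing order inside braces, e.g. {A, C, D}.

H -> fault, frames (H)
S -> fault, frames (H S)
N -> fault, evict H, frames (S N)
J -> fault, evict S, frames (N J)
N -> hit
J -> hit
N -> hit
H -> fault, evict J, frames (N H)
N -> hit
H -> hit
S -> fault, evict N, frames (H S)
N -> fault, evict H, frames (S N)
H -> fault, evict S, frames (N H)
N -> hit
S -> fault, evict H, frames (N S)
H -> fault, evict N, frames (S H)

{H, S}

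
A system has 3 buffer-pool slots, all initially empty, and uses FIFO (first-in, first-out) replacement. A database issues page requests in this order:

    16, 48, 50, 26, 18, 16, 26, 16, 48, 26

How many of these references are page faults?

16 → fault, frames [16]
48 → fault, frames [16, 48]
50 → fault, frames [16, 48, 50]
26 → fault, evict 16, frames [48, 50, 26]
18 → fault, evict 48, frames [50, 26, 18]
16 → fault, evict 50, frames [26, 18, 16]
26 → hit
16 → hit
48 → fault, evict 26, frames [18, 16, 48]
26 → fault, evict 18, frames [16, 48, 26]
Page faults: 8.

8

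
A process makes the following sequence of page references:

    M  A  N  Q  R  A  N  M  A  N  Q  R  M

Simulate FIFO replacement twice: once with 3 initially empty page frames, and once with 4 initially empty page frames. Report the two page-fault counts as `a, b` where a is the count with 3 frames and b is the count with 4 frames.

3 frames: F F F F F F F F . . F F . → 10 faults.
4 frames: F F F F F . . F F F F F F → 11 faults.
11 > 10: adding a frame increased faults — Belady's anomaly.

10, 11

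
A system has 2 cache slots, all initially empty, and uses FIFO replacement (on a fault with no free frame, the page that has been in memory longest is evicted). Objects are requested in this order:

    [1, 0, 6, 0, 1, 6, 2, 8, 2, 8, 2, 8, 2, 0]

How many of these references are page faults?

1 → fault, frames {1}
0 → fault, frames {1,0}
6 → fault, evict 1, frames {0,6}
0 → hit
1 → fault, evict 0, frames {6,1}
6 → hit
2 → fault, evict 6, frames {1,2}
8 → fault, evict 1, frames {2,8}
2 → hit
8 → hit
2 → hit
8 → hit
2 → hit
0 → fault, evict 2, frames {8,0}
Page faults: 7.

7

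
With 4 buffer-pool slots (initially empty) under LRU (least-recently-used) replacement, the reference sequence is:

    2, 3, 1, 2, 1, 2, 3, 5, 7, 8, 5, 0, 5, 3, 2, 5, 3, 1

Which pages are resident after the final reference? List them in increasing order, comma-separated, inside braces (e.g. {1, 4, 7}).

{1, 2, 3, 5}

2: fault, frames [2]
3: fault, frames [2, 3]
1: fault, frames [2, 3, 1]
2: hit
1: hit
2: hit
3: hit
5: fault, frames [1, 2, 3, 5]
7: fault, evict 1, frames [2, 3, 5, 7]
8: fault, evict 2, frames [3, 5, 7, 8]
5: hit
0: fault, evict 3, frames [7, 8, 5, 0]
5: hit
3: fault, evict 7, frames [8, 0, 5, 3]
2: fault, evict 8, frames [0, 5, 3, 2]
5: hit
3: hit
1: fault, evict 0, frames [2, 5, 3, 1]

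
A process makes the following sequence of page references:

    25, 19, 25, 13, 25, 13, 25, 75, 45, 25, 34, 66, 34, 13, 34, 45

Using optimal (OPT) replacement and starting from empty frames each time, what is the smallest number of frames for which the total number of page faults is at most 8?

3

f=1: 16 faults
f=2: 9 faults
f=3: 8 faults
f=4: 7 faults
f=5: 7 faults
f=6: 7 faults
f=7: 7 faults
Smallest f with faults ≤ 8 is 3.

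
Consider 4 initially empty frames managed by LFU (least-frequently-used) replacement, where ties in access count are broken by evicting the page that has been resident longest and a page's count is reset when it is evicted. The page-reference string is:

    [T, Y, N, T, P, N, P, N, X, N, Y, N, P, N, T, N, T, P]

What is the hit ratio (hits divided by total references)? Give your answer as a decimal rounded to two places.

T → fault, frames [T]
Y → fault, frames [T, Y]
N → fault, frames [T, Y, N]
T → hit
P → fault, frames [T, Y, N, P]
N → hit
P → hit
N → hit
X → fault, evict Y, frames [T, N, P, X]
N → hit
Y → fault, evict X, frames [T, N, P, Y]
N → hit
P → hit
N → hit
T → hit
N → hit
T → hit
P → hit
Hits: 12 of 18 references → 12/18 = 0.6667.

0.67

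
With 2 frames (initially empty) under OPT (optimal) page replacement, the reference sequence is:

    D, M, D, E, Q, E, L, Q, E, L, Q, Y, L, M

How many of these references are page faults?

D → miss, frames {D}
M → miss, frames {D,M}
D → hit
E → miss, evict D, frames {M,E}
Q → miss, evict M, frames {E,Q}
E → hit
L → miss, evict E, frames {Q,L}
Q → hit
E → miss, evict Q, frames {L,E}
L → hit
Q → miss, evict E, frames {L,Q}
Y → miss, evict Q, frames {L,Y}
L → hit
M → miss, evict Y, frames {L,M}
Page faults: 9.

9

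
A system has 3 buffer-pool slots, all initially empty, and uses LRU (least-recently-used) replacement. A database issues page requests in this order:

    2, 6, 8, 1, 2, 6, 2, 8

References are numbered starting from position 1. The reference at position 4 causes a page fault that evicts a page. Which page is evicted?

pos 1: 2 → fault, frames {2}
pos 2: 6 → fault, frames {2,6}
pos 3: 8 → fault, frames {2,6,8}
pos 4: 1 → fault, evict 2, frames {6,8,1}
At position 4, page 2 is evicted.

2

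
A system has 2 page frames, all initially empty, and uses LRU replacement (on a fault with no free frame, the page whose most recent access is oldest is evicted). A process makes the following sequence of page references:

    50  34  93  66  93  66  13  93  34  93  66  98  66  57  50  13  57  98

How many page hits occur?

4

50 → miss, frames (50)
34 → miss, frames (50 34)
93 → miss, evict 50, frames (34 93)
66 → miss, evict 34, frames (93 66)
93 → hit
66 → hit
13 → miss, evict 93, frames (66 13)
93 → miss, evict 66, frames (13 93)
34 → miss, evict 13, frames (93 34)
93 → hit
66 → miss, evict 34, frames (93 66)
98 → miss, evict 93, frames (66 98)
66 → hit
57 → miss, evict 98, frames (66 57)
50 → miss, evict 66, frames (57 50)
13 → miss, evict 57, frames (50 13)
57 → miss, evict 50, frames (13 57)
98 → miss, evict 13, frames (57 98)
Hits: 4.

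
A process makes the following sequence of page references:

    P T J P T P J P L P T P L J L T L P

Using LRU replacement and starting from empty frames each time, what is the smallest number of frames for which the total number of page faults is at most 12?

2

f=1: 18 faults
f=2: 12 faults
f=3: 8 faults
f=4: 4 faults
Smallest f with faults ≤ 12 is 2.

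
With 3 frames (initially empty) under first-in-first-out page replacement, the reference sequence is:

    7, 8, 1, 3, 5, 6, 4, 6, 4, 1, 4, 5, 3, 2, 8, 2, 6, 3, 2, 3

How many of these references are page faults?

15

7 -> miss, frames {7}
8 -> miss, frames {7,8}
1 -> miss, frames {7,8,1}
3 -> miss, evict 7, frames {8,1,3}
5 -> miss, evict 8, frames {1,3,5}
6 -> miss, evict 1, frames {3,5,6}
4 -> miss, evict 3, frames {5,6,4}
6 -> hit
4 -> hit
1 -> miss, evict 5, frames {6,4,1}
4 -> hit
5 -> miss, evict 6, frames {4,1,5}
3 -> miss, evict 4, frames {1,5,3}
2 -> miss, evict 1, frames {5,3,2}
8 -> miss, evict 5, frames {3,2,8}
2 -> hit
6 -> miss, evict 3, frames {2,8,6}
3 -> miss, evict 2, frames {8,6,3}
2 -> miss, evict 8, frames {6,3,2}
3 -> hit
Page faults: 15.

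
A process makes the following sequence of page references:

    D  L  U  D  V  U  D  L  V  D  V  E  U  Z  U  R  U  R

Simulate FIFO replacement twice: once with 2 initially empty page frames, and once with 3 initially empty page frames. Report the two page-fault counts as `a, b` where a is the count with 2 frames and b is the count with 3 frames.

15, 10

2 frames: F F F F F F F F F F . F F F . F F . → 15 faults.
3 frames: F F F . F . F F . . . F F F . F . . → 10 faults.
10 < 15: adding a frame reduced faults, as is typical.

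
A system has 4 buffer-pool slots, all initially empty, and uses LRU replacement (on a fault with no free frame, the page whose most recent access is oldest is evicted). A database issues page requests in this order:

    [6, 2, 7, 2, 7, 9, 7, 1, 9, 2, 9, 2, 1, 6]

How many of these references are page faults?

6 -> miss, frames (6)
2 -> miss, frames (6 2)
7 -> miss, frames (6 2 7)
2 -> hit
7 -> hit
9 -> miss, frames (6 2 7 9)
7 -> hit
1 -> miss, evict 6, frames (2 9 7 1)
9 -> hit
2 -> hit
9 -> hit
2 -> hit
1 -> hit
6 -> miss, evict 7, frames (9 2 1 6)
Page faults: 6.

6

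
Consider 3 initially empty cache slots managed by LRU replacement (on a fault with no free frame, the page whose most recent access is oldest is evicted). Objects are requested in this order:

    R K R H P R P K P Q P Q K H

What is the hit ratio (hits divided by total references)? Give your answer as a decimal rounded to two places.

0.50

R -> miss, frames {R}
K -> miss, frames {R,K}
R -> hit
H -> miss, frames {K,R,H}
P -> miss, evict K, frames {R,H,P}
R -> hit
P -> hit
K -> miss, evict H, frames {R,P,K}
P -> hit
Q -> miss, evict R, frames {K,P,Q}
P -> hit
Q -> hit
K -> hit
H -> miss, evict P, frames {Q,K,H}
Hits: 7 of 14 references → 7/14 = 0.5000.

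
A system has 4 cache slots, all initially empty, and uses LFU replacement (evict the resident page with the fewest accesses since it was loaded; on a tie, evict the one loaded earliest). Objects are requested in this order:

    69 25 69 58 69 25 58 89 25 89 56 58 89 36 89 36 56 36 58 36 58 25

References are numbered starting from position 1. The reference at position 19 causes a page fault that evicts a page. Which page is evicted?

36

pos 1: 69: miss, frames (69)
pos 2: 25: miss, frames (69 25)
pos 3: 69: hit
pos 4: 58: miss, frames (69 25 58)
pos 5: 69: hit
pos 6: 25: hit
pos 7: 58: hit
pos 8: 89: miss, frames (69 25 58 89)
pos 9: 25: hit
pos 10: 89: hit
pos 11: 56: miss, evict 58, frames (69 25 89 56)
pos 12: 58: miss, evict 56, frames (69 25 89 58)
pos 13: 89: hit
pos 14: 36: miss, evict 58, frames (69 25 89 36)
pos 15: 89: hit
pos 16: 36: hit
pos 17: 56: miss, evict 36, frames (69 25 89 56)
pos 18: 36: miss, evict 56, frames (69 25 89 36)
pos 19: 58: miss, evict 36, frames (69 25 89 58)
At position 19, page 36 is evicted.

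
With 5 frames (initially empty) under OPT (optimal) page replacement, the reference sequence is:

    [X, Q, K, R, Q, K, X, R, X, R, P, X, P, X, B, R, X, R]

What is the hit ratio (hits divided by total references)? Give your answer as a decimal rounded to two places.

0.67

X: miss, frames (X)
Q: miss, frames (X Q)
K: miss, frames (X Q K)
R: miss, frames (X Q K R)
Q: hit
K: hit
X: hit
R: hit
X: hit
R: hit
P: miss, frames (X Q K R P)
X: hit
P: hit
X: hit
B: miss, evict P, frames (X Q K R B)
R: hit
X: hit
R: hit
Hits: 12 of 18 references → 12/18 = 0.6667.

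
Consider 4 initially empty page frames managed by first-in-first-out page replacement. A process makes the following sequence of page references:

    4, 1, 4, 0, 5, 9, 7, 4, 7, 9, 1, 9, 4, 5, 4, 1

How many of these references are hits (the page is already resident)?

4 → miss, frames {4}
1 → miss, frames {4,1}
4 → hit
0 → miss, frames {4,1,0}
5 → miss, frames {4,1,0,5}
9 → miss, evict 4, frames {1,0,5,9}
7 → miss, evict 1, frames {0,5,9,7}
4 → miss, evict 0, frames {5,9,7,4}
7 → hit
9 → hit
1 → miss, evict 5, frames {9,7,4,1}
9 → hit
4 → hit
5 → miss, evict 9, frames {7,4,1,5}
4 → hit
1 → hit
Hits: 7.

7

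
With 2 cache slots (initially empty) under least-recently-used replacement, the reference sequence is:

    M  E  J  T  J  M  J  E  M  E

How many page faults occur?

M -> miss, frames {M}
E -> miss, frames {M,E}
J -> miss, evict M, frames {E,J}
T -> miss, evict E, frames {J,T}
J -> hit
M -> miss, evict T, frames {J,M}
J -> hit
E -> miss, evict M, frames {J,E}
M -> miss, evict J, frames {E,M}
E -> hit
Page faults: 7.

7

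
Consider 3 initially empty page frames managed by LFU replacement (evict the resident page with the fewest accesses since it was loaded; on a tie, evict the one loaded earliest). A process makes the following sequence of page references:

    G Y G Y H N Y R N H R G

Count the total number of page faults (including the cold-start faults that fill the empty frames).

G → miss, frames (G)
Y → miss, frames (G Y)
G → hit
Y → hit
H → miss, frames (G Y H)
N → miss, evict H, frames (G Y N)
Y → hit
R → miss, evict N, frames (G Y R)
N → miss, evict R, frames (G Y N)
H → miss, evict N, frames (G Y H)
R → miss, evict H, frames (G Y R)
G → hit
Page faults: 8.

8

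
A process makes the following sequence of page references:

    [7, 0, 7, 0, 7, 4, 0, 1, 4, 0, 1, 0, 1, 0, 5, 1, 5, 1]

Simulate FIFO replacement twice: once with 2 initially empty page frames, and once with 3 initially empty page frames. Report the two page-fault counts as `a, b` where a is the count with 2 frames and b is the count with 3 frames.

7, 5

2 frames: F F . . . F . F . F . . . . F F . . → 7 faults.
3 frames: F F . . . F . F . . . . . . F . . . → 5 faults.
5 < 7: adding a frame reduced faults, as is typical.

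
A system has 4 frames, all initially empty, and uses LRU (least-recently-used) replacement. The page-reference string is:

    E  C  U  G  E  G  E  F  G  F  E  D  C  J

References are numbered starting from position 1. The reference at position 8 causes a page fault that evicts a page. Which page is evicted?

C

pos 1: E: fault, frames (E)
pos 2: C: fault, frames (E C)
pos 3: U: fault, frames (E C U)
pos 4: G: fault, frames (E C U G)
pos 5: E: hit
pos 6: G: hit
pos 7: E: hit
pos 8: F: fault, evict C, frames (U G E F)
At position 8, page C is evicted.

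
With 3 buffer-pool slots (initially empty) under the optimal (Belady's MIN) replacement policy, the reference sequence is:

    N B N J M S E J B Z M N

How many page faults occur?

N → fault, frames {N}
B → fault, frames {N,B}
N → hit
J → fault, frames {N,B,J}
M → fault, evict N, frames {B,J,M}
S → fault, evict M, frames {B,J,S}
E → fault, evict S, frames {B,J,E}
J → hit
B → hit
Z → fault, evict E, frames {B,J,Z}
M → fault, evict Z, frames {B,J,M}
N → fault, evict M, frames {B,J,N}
Page faults: 9.

9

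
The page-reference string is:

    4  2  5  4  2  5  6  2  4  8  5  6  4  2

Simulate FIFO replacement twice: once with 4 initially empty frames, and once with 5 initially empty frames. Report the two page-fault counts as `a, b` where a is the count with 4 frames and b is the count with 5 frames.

4 frames: F F F . . . F . . F . . F F → 7 faults.
5 frames: F F F . . . F . . F . . . . → 5 faults.
5 < 7: adding a frame reduced faults, as is typical.

7, 5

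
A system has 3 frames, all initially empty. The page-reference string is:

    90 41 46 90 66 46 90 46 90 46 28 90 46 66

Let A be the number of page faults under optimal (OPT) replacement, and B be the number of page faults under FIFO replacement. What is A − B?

-2

Under OPT: F F F . F . . . . . F . . F → 6 faults.
Under FIFO: F F F . F . F . . . F . F F → 8 faults.
A − B = 6 − 8 = -2.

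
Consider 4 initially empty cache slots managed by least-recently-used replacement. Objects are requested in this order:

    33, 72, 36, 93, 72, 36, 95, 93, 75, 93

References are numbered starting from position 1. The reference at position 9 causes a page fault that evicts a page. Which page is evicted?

pos 1: 33 -> fault, frames (33)
pos 2: 72 -> fault, frames (33 72)
pos 3: 36 -> fault, frames (33 72 36)
pos 4: 93 -> fault, frames (33 72 36 93)
pos 5: 72 -> hit
pos 6: 36 -> hit
pos 7: 95 -> fault, evict 33, frames (93 72 36 95)
pos 8: 93 -> hit
pos 9: 75 -> fault, evict 72, frames (36 95 93 75)
At position 9, page 72 is evicted.

72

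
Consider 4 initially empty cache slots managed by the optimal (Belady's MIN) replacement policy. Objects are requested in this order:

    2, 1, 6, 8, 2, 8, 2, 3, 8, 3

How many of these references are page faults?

5

2 → fault, frames [2]
1 → fault, frames [2, 1]
6 → fault, frames [2, 1, 6]
8 → fault, frames [2, 1, 6, 8]
2 → hit
8 → hit
2 → hit
3 → fault, evict 6, frames [2, 1, 8, 3]
8 → hit
3 → hit
Page faults: 5.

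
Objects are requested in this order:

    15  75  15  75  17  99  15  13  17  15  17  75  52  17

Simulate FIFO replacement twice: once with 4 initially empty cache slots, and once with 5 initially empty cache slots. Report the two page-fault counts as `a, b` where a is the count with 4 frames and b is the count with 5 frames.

4 frames: F F . . F F . F . F . F F F → 9 faults.
5 frames: F F . . F F . F . . . . F . → 6 faults.
6 < 9: adding a frame reduced faults, as is typical.

9, 6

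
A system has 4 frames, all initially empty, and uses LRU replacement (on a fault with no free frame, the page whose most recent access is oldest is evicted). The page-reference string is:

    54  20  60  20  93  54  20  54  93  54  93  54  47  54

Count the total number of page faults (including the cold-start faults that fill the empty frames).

5

54 → fault, frames [54]
20 → fault, frames [54, 20]
60 → fault, frames [54, 20, 60]
20 → hit
93 → fault, frames [54, 60, 20, 93]
54 → hit
20 → hit
54 → hit
93 → hit
54 → hit
93 → hit
54 → hit
47 → fault, evict 60, frames [20, 93, 54, 47]
54 → hit
Page faults: 5.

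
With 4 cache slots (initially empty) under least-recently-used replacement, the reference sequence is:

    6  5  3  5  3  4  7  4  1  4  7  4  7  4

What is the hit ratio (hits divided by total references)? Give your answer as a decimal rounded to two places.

6: fault, frames (6)
5: fault, frames (6 5)
3: fault, frames (6 5 3)
5: hit
3: hit
4: fault, frames (6 5 3 4)
7: fault, evict 6, frames (5 3 4 7)
4: hit
1: fault, evict 5, frames (3 7 4 1)
4: hit
7: hit
4: hit
7: hit
4: hit
Hits: 8 of 14 references → 8/14 = 0.5714.

0.57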